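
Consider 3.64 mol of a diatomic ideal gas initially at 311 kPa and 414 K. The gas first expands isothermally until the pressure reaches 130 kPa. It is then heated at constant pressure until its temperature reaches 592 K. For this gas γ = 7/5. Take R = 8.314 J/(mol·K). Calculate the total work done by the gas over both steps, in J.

16300 J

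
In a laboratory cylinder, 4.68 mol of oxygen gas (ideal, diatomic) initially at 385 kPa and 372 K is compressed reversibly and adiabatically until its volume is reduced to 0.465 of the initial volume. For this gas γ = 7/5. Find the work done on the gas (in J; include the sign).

V₁ = nRT₁/P₁ = 4.68×8.314×372/385 = 37.6 L.
Adiabatic: TV^(γ−1) = const ⇒ T₂ = 372×(2.15)^0.400 = 505 K; PV^γ = const ⇒ P₂ = 1120 kPa.
ΔU = nCvΔT = 4.68×20.8×(505−372) = 13000 J.
Q = 0 for an adiabatic process, so W = −ΔU = -13000 J.
Work done on the gas = −W_by = 13000 J.

13000 J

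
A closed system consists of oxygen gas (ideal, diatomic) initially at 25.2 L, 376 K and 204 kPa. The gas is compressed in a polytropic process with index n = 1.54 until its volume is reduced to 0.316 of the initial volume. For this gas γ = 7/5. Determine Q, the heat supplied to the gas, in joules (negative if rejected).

n = P₁V₁/(RT₁) = 204×25.2/(8.314×376) = 1.64 mol.
Polytropic n=1.54: T₂ = T₁(V₁/V₂)^(n−1) = 376×(3.16)^0.54 = 700 K; P₂ = P₁(V₁/V₂)^n = 1200 kPa.
W = (P₁V₁−P₂V₂)/(n−1) = (204×25.2−1200×7.96)/0.54 = -8210 J.
ΔU = nCvΔT = 1.64×20.8×(700−376) = 11100 J.
Q = ΔU + W = 2870 J.

2870 J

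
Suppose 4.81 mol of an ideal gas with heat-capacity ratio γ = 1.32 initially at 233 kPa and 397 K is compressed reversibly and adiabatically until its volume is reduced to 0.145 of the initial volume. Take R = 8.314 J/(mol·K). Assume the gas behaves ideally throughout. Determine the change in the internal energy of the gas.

V₁ = nRT₁/P₁ = 4.81×8.314×397/233 = 68.1 L.
Adiabatic: TV^(γ−1) = const ⇒ T₂ = 397×(6.90)^0.320 = 736 K; PV^γ = const ⇒ P₂ = 2980 kPa.
For an ideal gas ΔU = nCvΔT with Cv = R/(γ−1) = 26.0 J/(mol·K).
ΔU = 4.81×26.0×(736−397) = 42400 J.

42400 J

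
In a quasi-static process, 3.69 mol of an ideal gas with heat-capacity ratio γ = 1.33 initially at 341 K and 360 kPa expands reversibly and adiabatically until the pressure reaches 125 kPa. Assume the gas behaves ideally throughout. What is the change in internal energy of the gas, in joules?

-7320 J

V₁ = nRT₁/P₁ = 3.69×8.314×341/360 = 29.1 L.
Adiabatic: T₂/T₁ = (P₂/P₁)^((γ−1)/γ) ⇒ T₂ = 341×(0.347)^0.248 = 262 K; V₂ = 64.4 L.
For an ideal gas ΔU = nCvΔT with Cv = R/(γ−1) = 25.2 J/(mol·K).
ΔU = 3.69×25.2×(262−341) = -7320 J.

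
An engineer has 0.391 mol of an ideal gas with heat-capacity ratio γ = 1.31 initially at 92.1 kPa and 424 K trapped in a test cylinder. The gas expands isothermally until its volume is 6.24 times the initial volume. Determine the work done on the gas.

-2520 J

V₁ = nRT₁/P₁ = 0.391×8.314×424/92.1 = 15.0 L.
Isothermal: T stays 424 K; PV = const ⇒ V₂ = 93.4 L, P₂ = 14.8 kPa.
W = nRT ln(V₂/V₁) = 0.391×8.314×424×ln(6.24) = 2520 J.
Work done on the gas = −W_by = -2520 J.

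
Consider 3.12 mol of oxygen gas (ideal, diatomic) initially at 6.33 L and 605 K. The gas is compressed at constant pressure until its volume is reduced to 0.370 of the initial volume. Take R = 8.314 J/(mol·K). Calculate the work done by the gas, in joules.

-9890 J

P₁ = nRT₁/V₁ = 3.12×8.314×605/6.33 = 2480 kPa.
Isobaric: P stays 2480 kPa; V/T = const ⇒ T₂ = 224 K, V₂ = 2.34 L.
W = PΔV = 2480×(2.34−6.33) kPa·L = -9890 J.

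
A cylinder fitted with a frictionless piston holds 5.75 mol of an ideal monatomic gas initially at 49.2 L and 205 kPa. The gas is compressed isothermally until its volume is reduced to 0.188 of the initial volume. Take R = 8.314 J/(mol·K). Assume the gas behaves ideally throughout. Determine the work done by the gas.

-16900 J

T₁ = P₁V₁/(nR) = 205×49.2/(5.75×8.314) = 211 K.
Isothermal: T stays 211 K; PV = const ⇒ V₂ = 9.25 L, P₂ = 1090 kPa.
W = nRT ln(V₂/V₁) = 5.75×8.314×211×ln(0.188) = -16900 J.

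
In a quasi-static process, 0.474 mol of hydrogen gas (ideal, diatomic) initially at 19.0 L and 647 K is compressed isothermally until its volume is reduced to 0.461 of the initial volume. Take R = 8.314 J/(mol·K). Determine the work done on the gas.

P₁ = nRT₁/V₁ = 0.474×8.314×647/19.0 = 134 kPa.
Isothermal: T stays 647 K; PV = const ⇒ V₂ = 8.76 L, P₂ = 291 kPa.
W = nRT ln(V₂/V₁) = 0.474×8.314×647×ln(0.461) = -1970 J.
Work done on the gas = −W_by = 1970 J.

1970 J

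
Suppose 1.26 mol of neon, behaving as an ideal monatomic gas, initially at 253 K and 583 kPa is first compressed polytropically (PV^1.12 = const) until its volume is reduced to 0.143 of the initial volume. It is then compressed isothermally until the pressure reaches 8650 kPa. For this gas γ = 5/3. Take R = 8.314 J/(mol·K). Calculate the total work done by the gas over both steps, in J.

-7540 J

V₁ = nRT₁/P₁ = 1.26×8.314×253/583 = 4.55 L.
Step 1 — Polytropic n=1.12: T₂ = T₁(V₁/V₂)^(n−1) = 253×(6.99)^0.12 = 320 K; P₂ = P₁(V₁/V₂)^n = 5150 kPa.
W = (P₁V₁−P₂V₂)/(n−1) = (583×4.55−5150×0.650)/0.12 = -5810 J.
ΔU = nCvΔT = 1.26×12.5×(320−253) = 1050 J.
Q = ΔU + W = -4760 J.
State after step 1: P = 5150 kPa, V = 0.650 L, T = 320 K.
Step 2 — Isothermal: T stays 320 K; PV = const ⇒ V₂ = 0.387 L, P₂ = 8650 kPa.
ΔU = 0 (ideal gas, T constant).
W = nRT ln(V₂/V₁) = 1.26×8.314×320×ln(0.595) = -1740 J.
Q = ΔU + W = -1740 J.
Net over both steps: W = -7540 J, Q = -6500 J, ΔU = 1050 J.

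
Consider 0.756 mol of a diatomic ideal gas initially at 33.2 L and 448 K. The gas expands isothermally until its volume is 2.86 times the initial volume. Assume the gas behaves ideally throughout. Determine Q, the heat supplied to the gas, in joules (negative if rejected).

P₁ = nRT₁/V₁ = 0.756×8.314×448/33.2 = 84.8 kPa.
Isothermal: T stays 448 K; PV = const ⇒ V₂ = 95.0 L, P₂ = 29.7 kPa.
ΔU = 0 (ideal gas, T constant).
W = nRT ln(V₂/V₁) = 0.756×8.314×448×ln(2.86) = 2960 J.
Q = ΔU + W = 2960 J.

2960 J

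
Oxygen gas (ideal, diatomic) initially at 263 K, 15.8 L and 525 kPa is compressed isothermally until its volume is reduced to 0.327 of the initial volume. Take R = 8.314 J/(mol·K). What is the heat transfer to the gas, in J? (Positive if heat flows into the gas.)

-9270 J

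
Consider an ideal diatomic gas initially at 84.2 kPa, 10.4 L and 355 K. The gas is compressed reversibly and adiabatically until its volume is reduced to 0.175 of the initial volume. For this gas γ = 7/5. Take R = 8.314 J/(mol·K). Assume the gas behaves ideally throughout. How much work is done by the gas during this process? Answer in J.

-2210 J

n = P₁V₁/(RT₁) = 84.2×10.4/(8.314×355) = 0.297 mol.
Adiabatic: TV^(γ−1) = const ⇒ T₂ = 355×(5.71)^0.400 = 713 K; PV^γ = const ⇒ P₂ = 966 kPa.
ΔU = nCvΔT = 0.297×20.8×(713−355) = 2210 J.
Q = 0 for an adiabatic process, so W = −ΔU = -2210 J.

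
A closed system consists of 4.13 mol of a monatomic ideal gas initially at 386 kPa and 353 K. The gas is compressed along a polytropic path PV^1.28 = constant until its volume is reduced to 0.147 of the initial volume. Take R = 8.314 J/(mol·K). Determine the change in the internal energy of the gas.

12900 J

V₁ = nRT₁/P₁ = 4.13×8.314×353/386 = 31.4 L.
Polytropic n=1.28: T₂ = T₁(V₁/V₂)^(n−1) = 353×(6.80)^0.28 = 604 K; P₂ = P₁(V₁/V₂)^n = 4490 kPa.
For an ideal gas ΔU = nCvΔT with Cv = (3/2)R = 12.5 J/(mol·K).
ΔU = 4.13×12.5×(604−353) = 12900 J.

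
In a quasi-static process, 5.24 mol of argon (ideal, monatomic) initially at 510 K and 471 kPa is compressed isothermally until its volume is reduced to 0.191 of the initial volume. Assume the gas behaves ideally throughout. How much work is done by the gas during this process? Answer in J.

V₁ = nRT₁/P₁ = 5.24×8.314×510/471 = 47.2 L.
Isothermal: T stays 510 K; PV = const ⇒ V₂ = 9.01 L, P₂ = 2470 kPa.
W = nRT ln(V₂/V₁) = 5.24×8.314×510×ln(0.191) = -36800 J.

-36800 J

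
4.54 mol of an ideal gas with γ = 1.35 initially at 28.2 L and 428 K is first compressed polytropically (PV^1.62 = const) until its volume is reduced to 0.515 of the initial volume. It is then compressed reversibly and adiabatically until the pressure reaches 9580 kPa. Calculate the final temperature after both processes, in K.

P₁ = nRT₁/V₁ = 4.54×8.314×428/28.2 = 573 kPa.
Step 1 — Polytropic n=1.62: T₂ = T₁(V₁/V₂)^(n−1) = 428×(1.94)^0.62 = 646 K; P₂ = P₁(V₁/V₂)^n = 1680 kPa.
W = (P₁V₁−P₂V₂)/(n−1) = (573×28.2−1680×14.5)/0.62 = -13300 J.
ΔU = nCvΔT = 4.54×23.8×(646−428) = 23500 J.
Q = ΔU + W = 10200 J.
State after step 1: P = 1680 kPa, V = 14.5 L, T = 646 K.
Step 2 — Adiabatic: T₂/T₁ = (P₂/P₁)^((γ−1)/γ) ⇒ T₂ = 646×(5.71)^0.259 = 1010 K; V₂ = 4.00 L.
ΔU = nCvΔT = 4.54×23.8×(1010−646) = 39800 J.
Q = 0 for an adiabatic process, so W = −ΔU = -39800 J.
Net over both steps: W = -53000 J, Q = 10200 J, ΔU = 63200 J.

1010 K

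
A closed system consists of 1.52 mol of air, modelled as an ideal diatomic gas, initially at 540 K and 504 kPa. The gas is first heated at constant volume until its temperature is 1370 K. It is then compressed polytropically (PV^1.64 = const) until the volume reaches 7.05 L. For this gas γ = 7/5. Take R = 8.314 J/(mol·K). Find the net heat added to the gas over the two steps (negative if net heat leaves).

V₁ = nRT₁/P₁ = 1.52×8.314×540/504 = 13.5 L.
Step 1 — Isochoric: V stays 13.5 L; P/T = const ⇒ T₂ = 1370 K, P₂ = 1280 kPa.
W = 0 (no volume change).
ΔU = nCvΔT = 1.52×20.8×(1370−540) = 26200 J.
Q = ΔU = 26200 J.
State after step 1: P = 1280 kPa, V = 13.5 L, T = 1370 K.
Step 2 — Polytropic n=1.64: T₂ = T₁(V₁/V₂)^(n−1) = 1370×(1.92)^0.64 = 2080 K; P₂ = P₁(V₁/V₂)^n = 3730 kPa.
W = (P₁V₁−P₂V₂)/(n−1) = (1280×13.5−3730×7.05)/0.64 = -14000 J.
ΔU = nCvΔT = 1.52×20.8×(2080−1370) = 22400 J.
Q = ΔU + W = 8410 J.
Net over both steps: W = -14000 J, Q = 34600 J, ΔU = 48700 J.

34600 J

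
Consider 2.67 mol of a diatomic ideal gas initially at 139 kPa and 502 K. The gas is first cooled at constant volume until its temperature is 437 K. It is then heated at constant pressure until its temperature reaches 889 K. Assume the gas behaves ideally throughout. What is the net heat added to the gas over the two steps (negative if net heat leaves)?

V₁ = nRT₁/P₁ = 2.67×8.314×502/139 = 80.2 L.
Step 1 — Isochoric: V stays 80.2 L; P/T = const ⇒ T₂ = 437 K, P₂ = 121 kPa.
W = 0 (no volume change).
ΔU = nCvΔT = 2.67×20.8×(437−502) = -3610 J.
Q = ΔU = -3610 J.
State after step 1: P = 121 kPa, V = 80.2 L, T = 437 K.
Step 2 — Isobaric: P stays 121 kPa; V/T = const ⇒ T₂ = 889 K, V₂ = 163 L.
W = PΔV = 121×(163−80.2) kPa·L = 10000 J.
ΔU = nCvΔT = 2.67×20.8×(889−437) = 25100 J.
Q = ΔU + W = nCpΔT = 35100 J.
Net over both steps: W = 10000 J, Q = 31500 J, ΔU = 21500 J.

31500 J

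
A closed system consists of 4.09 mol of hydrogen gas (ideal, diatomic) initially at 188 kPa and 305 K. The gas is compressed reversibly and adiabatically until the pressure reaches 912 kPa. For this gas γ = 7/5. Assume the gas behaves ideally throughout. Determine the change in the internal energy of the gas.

14800 J

V₁ = nRT₁/P₁ = 4.09×8.314×305/188 = 55.2 L.
Adiabatic: T₂/T₁ = (P₂/P₁)^((γ−1)/γ) ⇒ T₂ = 305×(4.85)^0.286 = 479 K; V₂ = 17.9 L.
For an ideal gas ΔU = nCvΔT with Cv = (5/2)R = 20.8 J/(mol·K).
ΔU = 4.09×20.8×(479−305) = 14800 J.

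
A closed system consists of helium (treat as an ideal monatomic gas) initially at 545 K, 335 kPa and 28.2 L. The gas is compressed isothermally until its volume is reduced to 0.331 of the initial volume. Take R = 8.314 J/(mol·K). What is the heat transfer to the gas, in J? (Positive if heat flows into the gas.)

-10400 J

n = P₁V₁/(RT₁) = 335×28.2/(8.314×545) = 2.08 mol.
Isothermal: T stays 545 K; PV = const ⇒ V₂ = 9.33 L, P₂ = 1010 kPa.
ΔU = 0 (ideal gas, T constant).
W = nRT ln(V₂/V₁) = 2.08×8.314×545×ln(0.331) = -10400 J.
Q = ΔU + W = -10400 J.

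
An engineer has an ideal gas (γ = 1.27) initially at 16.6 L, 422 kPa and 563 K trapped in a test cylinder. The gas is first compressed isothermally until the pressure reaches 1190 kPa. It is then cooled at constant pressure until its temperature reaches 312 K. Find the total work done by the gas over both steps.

-10400 J

n = P₁V₁/(RT₁) = 422×16.6/(8.314×563) = 1.50 mol.
Step 1 — Isothermal: T stays 563 K; PV = const ⇒ V₂ = 5.89 L, P₂ = 1190 kPa.
ΔU = 0 (ideal gas, T constant).
W = nRT ln(V₂/V₁) = 1.50×8.314×563×ln(0.355) = -7260 J.
Q = ΔU + W = -7260 J.
State after step 1: P = 1190 kPa, V = 5.89 L, T = 563 K.
Step 2 — Isobaric: P stays 1190 kPa; V/T = const ⇒ T₂ = 312 K, V₂ = 3.26 L.
W = PΔV = 1190×(3.26−5.89) kPa·L = -3120 J.
ΔU = nCvΔT = 1.50×30.8×(312−563) = -11600 J.
Q = ΔU + W = nCpΔT = -14700 J.
Net over both steps: W = -10400 J, Q = -22000 J, ΔU = -11600 J.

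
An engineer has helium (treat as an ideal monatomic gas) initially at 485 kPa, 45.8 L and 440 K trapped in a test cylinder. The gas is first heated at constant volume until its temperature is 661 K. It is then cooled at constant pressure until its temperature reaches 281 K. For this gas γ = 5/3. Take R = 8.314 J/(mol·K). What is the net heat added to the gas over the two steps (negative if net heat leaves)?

n = P₁V₁/(RT₁) = 485×45.8/(8.314×440) = 6.07 mol.
Step 1 — Isochoric: V stays 45.8 L; P/T = const ⇒ T₂ = 661 K, P₂ = 729 kPa.
W = 0 (no volume change).
ΔU = nCvΔT = 6.07×12.5×(661−440) = 16700 J.
Q = ΔU = 16700 J.
State after step 1: P = 729 kPa, V = 45.8 L, T = 661 K.
Step 2 — Isobaric: P stays 729 kPa; V/T = const ⇒ T₂ = 281 K, V₂ = 19.5 L.
W = PΔV = 729×(19.5−45.8) kPa·L = -19200 J.
ΔU = nCvΔT = 6.07×12.5×(281−661) = -28800 J.
Q = ΔU + W = nCpΔT = -48000 J.
Net over both steps: W = -19200 J, Q = -31200 J, ΔU = -12000 J.

-31200 J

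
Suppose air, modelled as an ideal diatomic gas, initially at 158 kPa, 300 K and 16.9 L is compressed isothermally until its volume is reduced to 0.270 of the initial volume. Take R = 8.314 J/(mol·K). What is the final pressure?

585 kPa

Isothermal: T stays 300 K; PV = const ⇒ V₂ = 4.56 L, P₂ = 585 kPa.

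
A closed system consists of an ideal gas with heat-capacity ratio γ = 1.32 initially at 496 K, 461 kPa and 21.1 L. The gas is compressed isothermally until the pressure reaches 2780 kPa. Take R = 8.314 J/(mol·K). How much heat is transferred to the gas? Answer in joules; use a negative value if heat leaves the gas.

-17500 J

n = P₁V₁/(RT₁) = 461×21.1/(8.314×496) = 2.36 mol.
Isothermal: T stays 496 K; PV = const ⇒ V₂ = 3.50 L, P₂ = 2780 kPa.
ΔU = 0 (ideal gas, T constant).
W = nRT ln(V₂/V₁) = 2.36×8.314×496×ln(0.166) = -17500 J.
Q = ΔU + W = -17500 J.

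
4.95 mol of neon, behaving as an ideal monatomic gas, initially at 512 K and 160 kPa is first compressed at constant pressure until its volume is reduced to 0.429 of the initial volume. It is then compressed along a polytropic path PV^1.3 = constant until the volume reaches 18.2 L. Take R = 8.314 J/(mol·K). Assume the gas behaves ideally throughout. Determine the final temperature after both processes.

309 K

V₁ = nRT₁/P₁ = 4.95×8.314×512/160 = 132 L.
Step 1 — Isobaric: P stays 160 kPa; V/T = const ⇒ T₂ = 220 K, V₂ = 56.5 L.
W = PΔV = 160×(56.5−132) kPa·L = -12000 J.
ΔU = nCvΔT = 4.95×12.5×(220−512) = -18000 J.
Q = ΔU + W = nCpΔT = -30100 J.
State after step 1: P = 160 kPa, V = 56.5 L, T = 220 K.
Step 2 — Polytropic n=1.3: T₂ = T₁(V₁/V₂)^(n−1) = 220×(3.10)^0.30 = 309 K; P₂ = P₁(V₁/V₂)^n = 698 kPa.
W = (P₁V₁−P₂V₂)/(n−1) = (160×56.5−698×18.2)/0.30 = -12200 J.
ΔU = nCvΔT = 4.95×12.5×(309−220) = 5490 J.
Q = ΔU + W = -6710 J.
Net over both steps: W = -24200 J, Q = -36800 J, ΔU = -12600 J.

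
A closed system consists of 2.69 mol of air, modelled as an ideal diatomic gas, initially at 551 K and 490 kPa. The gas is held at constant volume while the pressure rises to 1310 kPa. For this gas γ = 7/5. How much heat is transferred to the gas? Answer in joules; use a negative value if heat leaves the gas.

V₁ = nRT₁/P₁ = 2.69×8.314×551/490 = 25.1 L.
Isochoric: V stays 25.1 L; P/T = const ⇒ T₂ = 1470 K, P₂ = 1310 kPa.
W = 0 (no volume change).
ΔU = nCvΔT = 2.69×20.8×(1470−551) = 51600 J.
Q = ΔU = 51600 J.

51600 J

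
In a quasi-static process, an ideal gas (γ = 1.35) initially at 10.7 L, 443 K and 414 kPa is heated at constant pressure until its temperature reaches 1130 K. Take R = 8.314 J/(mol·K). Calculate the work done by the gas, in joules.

6870 J

n = P₁V₁/(RT₁) = 414×10.7/(8.314×443) = 1.20 mol.
Isobaric: P stays 414 kPa; V/T = const ⇒ T₂ = 1130 K, V₂ = 27.3 L.
W = PΔV = 414×(27.3−10.7) kPa·L = 6870 J.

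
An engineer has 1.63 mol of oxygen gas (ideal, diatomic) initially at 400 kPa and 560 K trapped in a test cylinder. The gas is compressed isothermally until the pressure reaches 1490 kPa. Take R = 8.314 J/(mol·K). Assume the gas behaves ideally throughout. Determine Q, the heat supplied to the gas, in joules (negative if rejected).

-9980 J

V₁ = nRT₁/P₁ = 1.63×8.314×560/400 = 19.0 L.
Isothermal: T stays 560 K; PV = const ⇒ V₂ = 5.09 L, P₂ = 1490 kPa.
ΔU = 0 (ideal gas, T constant).
W = nRT ln(V₂/V₁) = 1.63×8.314×560×ln(0.268) = -9980 J.
Q = ΔU + W = -9980 J.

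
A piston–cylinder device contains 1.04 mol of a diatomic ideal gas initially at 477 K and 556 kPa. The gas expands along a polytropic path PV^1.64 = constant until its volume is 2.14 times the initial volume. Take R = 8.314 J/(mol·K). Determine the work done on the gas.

V₁ = nRT₁/P₁ = 1.04×8.314×477/556 = 7.42 L.
Polytropic n=1.64: T₂ = T₁(V₁/V₂)^(n−1) = 477×(0.467)^0.64 = 293 K; P₂ = P₁(V₁/V₂)^n = 160 kPa.
W = (P₁V₁−P₂V₂)/(n−1) = (556×7.42−160×15.9)/0.64 = 2480 J.
Work done on the gas = −W_by = -2480 J.

-2480 J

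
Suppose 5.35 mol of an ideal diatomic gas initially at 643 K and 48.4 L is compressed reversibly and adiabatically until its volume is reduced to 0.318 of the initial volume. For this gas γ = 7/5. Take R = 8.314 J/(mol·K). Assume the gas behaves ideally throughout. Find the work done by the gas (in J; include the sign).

-41600 J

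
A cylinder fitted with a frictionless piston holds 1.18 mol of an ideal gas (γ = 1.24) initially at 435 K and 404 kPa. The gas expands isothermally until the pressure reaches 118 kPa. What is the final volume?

V₁ = nRT₁/P₁ = 1.18×8.314×435/404 = 10.6 L.
Isothermal: T stays 435 K; PV = const ⇒ V₂ = 36.2 L, P₂ = 118 kPa.

36.2 L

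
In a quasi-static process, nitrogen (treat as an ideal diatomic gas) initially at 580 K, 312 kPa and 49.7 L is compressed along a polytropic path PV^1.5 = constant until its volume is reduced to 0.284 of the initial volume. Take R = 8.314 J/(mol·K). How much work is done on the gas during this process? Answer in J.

27200 J

n = P₁V₁/(RT₁) = 312×49.7/(8.314×580) = 3.22 mol.
Polytropic n=1.5: T₂ = T₁(V₁/V₂)^(n−1) = 580×(3.52)^0.50 = 1090 K; P₂ = P₁(V₁/V₂)^n = 2060 kPa.
W = (P₁V₁−P₂V₂)/(n−1) = (312×49.7−2060×14.1)/0.50 = -27200 J.
Work done on the gas = −W_by = 27200 J.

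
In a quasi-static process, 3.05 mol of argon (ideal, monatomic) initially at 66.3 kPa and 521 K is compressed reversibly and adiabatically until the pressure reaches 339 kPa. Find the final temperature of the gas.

V₁ = nRT₁/P₁ = 3.05×8.314×521/66.3 = 199 L.
Adiabatic: T₂/T₁ = (P₂/P₁)^((γ−1)/γ) ⇒ T₂ = 521×(5.11)^0.400 = 1000 K; V₂ = 74.9 L.

1000 K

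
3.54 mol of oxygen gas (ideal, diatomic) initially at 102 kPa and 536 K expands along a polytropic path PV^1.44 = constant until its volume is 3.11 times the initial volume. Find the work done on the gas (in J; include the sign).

-14100 J

V₁ = nRT₁/P₁ = 3.54×8.314×536/102 = 155 L.
Polytropic n=1.44: T₂ = T₁(V₁/V₂)^(n−1) = 536×(0.322)^0.44 = 325 K; P₂ = P₁(V₁/V₂)^n = 19.9 kPa.
W = (P₁V₁−P₂V₂)/(n−1) = (102×155−19.9×481)/0.44 = 14100 J.
Work done on the gas = −W_by = -14100 J.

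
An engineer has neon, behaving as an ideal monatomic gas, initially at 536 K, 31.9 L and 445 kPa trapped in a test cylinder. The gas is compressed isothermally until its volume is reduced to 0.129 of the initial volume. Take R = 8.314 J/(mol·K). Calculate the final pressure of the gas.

Isothermal: T stays 536 K; PV = const ⇒ V₂ = 4.12 L, P₂ = 3450 kPa.

3450 kPa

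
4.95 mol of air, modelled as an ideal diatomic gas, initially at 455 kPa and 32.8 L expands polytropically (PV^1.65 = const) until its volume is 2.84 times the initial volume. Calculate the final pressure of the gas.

81.3 kPa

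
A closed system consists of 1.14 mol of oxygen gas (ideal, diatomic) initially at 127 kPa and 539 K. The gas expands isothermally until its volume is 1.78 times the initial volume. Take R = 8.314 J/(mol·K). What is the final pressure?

71.3 kPa

V₁ = nRT₁/P₁ = 1.14×8.314×539/127 = 40.2 L.
Isothermal: T stays 539 K; PV = const ⇒ V₂ = 71.6 L, P₂ = 71.3 kPa.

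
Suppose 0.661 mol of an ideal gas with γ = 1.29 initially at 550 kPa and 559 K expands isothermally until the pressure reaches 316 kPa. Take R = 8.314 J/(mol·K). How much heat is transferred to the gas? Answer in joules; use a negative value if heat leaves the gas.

V₁ = nRT₁/P₁ = 0.661×8.314×559/550 = 5.59 L.
Isothermal: T stays 559 K; PV = const ⇒ V₂ = 9.72 L, P₂ = 316 kPa.
ΔU = 0 (ideal gas, T constant).
W = nRT ln(V₂/V₁) = 0.661×8.314×559×ln(1.74) = 1700 J.
Q = ΔU + W = 1700 J.

1700 J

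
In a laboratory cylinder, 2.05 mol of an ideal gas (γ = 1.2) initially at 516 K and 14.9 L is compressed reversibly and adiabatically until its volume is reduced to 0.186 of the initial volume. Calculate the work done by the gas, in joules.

P₁ = nRT₁/V₁ = 2.05×8.314×516/14.9 = 590 kPa.
Adiabatic: TV^(γ−1) = const ⇒ T₂ = 516×(5.38)^0.200 = 722 K; PV^γ = const ⇒ P₂ = 4440 kPa.
ΔU = nCvΔT = 2.05×41.6×(722−516) = 17600 J.
Q = 0 for an adiabatic process, so W = −ΔU = -17600 J.

-17600 J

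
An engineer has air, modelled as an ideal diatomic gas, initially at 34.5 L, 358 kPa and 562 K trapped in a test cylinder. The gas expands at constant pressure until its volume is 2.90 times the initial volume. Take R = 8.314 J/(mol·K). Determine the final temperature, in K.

1630 K

Isobaric: P stays 358 kPa; V/T = const ⇒ T₂ = 1630 K, V₂ = 100 L.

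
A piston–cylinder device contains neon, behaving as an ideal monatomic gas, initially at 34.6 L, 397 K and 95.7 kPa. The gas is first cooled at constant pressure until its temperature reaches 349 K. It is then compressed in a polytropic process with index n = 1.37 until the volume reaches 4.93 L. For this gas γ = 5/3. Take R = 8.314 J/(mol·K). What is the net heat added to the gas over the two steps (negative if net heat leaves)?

-4360 J

n = P₁V₁/(RT₁) = 95.7×34.6/(8.314×397) = 1.00 mol.
Step 1 — Isobaric: P stays 95.7 kPa; V/T = const ⇒ T₂ = 349 K, V₂ = 30.4 L.
W = PΔV = 95.7×(30.4−34.6) kPa·L = -400 J.
ΔU = nCvΔT = 1.00×12.5×(349−397) = -601 J.
Q = ΔU + W = nCpΔT = -1000 J.
State after step 1: P = 95.7 kPa, V = 30.4 L, T = 349 K.
Step 2 — Polytropic n=1.37: T₂ = T₁(V₁/V₂)^(n−1) = 349×(6.17)^0.37 = 684 K; P₂ = P₁(V₁/V₂)^n = 1160 kPa.
W = (P₁V₁−P₂V₂)/(n−1) = (95.7×30.4−1160×4.93)/0.37 = -7560 J.
ΔU = nCvΔT = 1.00×12.5×(684−349) = 4190 J.
Q = ΔU + W = -3360 J.
Net over both steps: W = -7960 J, Q = -4360 J, ΔU = 3590 J.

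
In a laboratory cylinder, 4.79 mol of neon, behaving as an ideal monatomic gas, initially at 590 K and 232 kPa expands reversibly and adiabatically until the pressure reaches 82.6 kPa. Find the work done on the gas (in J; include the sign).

-11900 J

V₁ = nRT₁/P₁ = 4.79×8.314×590/232 = 101 L.
Adiabatic: T₂/T₁ = (P₂/P₁)^((γ−1)/γ) ⇒ T₂ = 590×(0.356)^0.400 = 390 K; V₂ = 188 L.
ΔU = nCvΔT = 4.79×12.5×(390−590) = -11900 J.
Q = 0 for an adiabatic process, so W = −ΔU = 11900 J.
Work done on the gas = −W_by = -11900 J.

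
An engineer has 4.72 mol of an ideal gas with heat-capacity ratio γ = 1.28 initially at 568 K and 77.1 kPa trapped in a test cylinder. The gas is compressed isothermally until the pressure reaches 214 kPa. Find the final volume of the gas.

V₁ = nRT₁/P₁ = 4.72×8.314×568/77.1 = 289 L.
Isothermal: T stays 568 K; PV = const ⇒ V₂ = 104 L, P₂ = 214 kPa.

104 L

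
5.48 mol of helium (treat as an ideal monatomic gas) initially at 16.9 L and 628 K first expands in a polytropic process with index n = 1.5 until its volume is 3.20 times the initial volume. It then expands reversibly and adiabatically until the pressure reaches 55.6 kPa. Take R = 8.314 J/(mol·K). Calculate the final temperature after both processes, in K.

P₁ = nRT₁/V₁ = 5.48×8.314×628/16.9 = 1690 kPa.
Step 1 — Polytropic n=1.5: T₂ = T₁(V₁/V₂)^(n−1) = 628×(0.312)^0.50 = 351 K; P₂ = P₁(V₁/V₂)^n = 296 kPa.
W = (P₁V₁−P₂V₂)/(n−1) = (1690×16.9−296×54.1)/0.50 = 25200 J.
ΔU = nCvΔT = 5.48×12.5×(351−628) = -18900 J.
Q = ΔU + W = 6310 J.
State after step 1: P = 296 kPa, V = 54.1 L, T = 351 K.
Step 2 — Adiabatic: T₂/T₁ = (P₂/P₁)^((γ−1)/γ) ⇒ T₂ = 351×(0.188)^0.400 = 180 K; V₂ = 147 L.
ΔU = nCvΔT = 5.48×12.5×(180−351) = -11700 J.
Q = 0 for an adiabatic process, so W = −ΔU = 11700 J.
Net over both steps: W = 36900 J, Q = 6310 J, ΔU = -30600 J.

180 K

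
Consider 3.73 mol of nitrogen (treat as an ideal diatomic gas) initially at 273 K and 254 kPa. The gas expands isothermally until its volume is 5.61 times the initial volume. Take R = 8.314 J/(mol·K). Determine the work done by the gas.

14600 J

V₁ = nRT₁/P₁ = 3.73×8.314×273/254 = 33.3 L.
Isothermal: T stays 273 K; PV = const ⇒ V₂ = 187 L, P₂ = 45.3 kPa.
W = nRT ln(V₂/V₁) = 3.73×8.314×273×ln(5.61) = 14600 J.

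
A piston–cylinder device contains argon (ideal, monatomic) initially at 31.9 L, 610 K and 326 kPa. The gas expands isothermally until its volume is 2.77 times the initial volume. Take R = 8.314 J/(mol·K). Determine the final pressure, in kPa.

118 kPa

Isothermal: T stays 610 K; PV = const ⇒ V₂ = 88.4 L, P₂ = 118 kPa.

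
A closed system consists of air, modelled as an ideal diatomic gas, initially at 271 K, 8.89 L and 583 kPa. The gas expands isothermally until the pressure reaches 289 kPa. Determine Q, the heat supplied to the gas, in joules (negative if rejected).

3640 J

n = P₁V₁/(RT₁) = 583×8.89/(8.314×271) = 2.30 mol.
Isothermal: T stays 271 K; PV = const ⇒ V₂ = 17.9 L, P₂ = 289 kPa.
ΔU = 0 (ideal gas, T constant).
W = nRT ln(V₂/V₁) = 2.30×8.314×271×ln(2.02) = 3640 J.
Q = ΔU + W = 3640 J.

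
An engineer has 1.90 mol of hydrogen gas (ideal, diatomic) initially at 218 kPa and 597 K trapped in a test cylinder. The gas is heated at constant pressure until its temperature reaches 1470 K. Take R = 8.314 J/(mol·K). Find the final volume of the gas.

V₁ = nRT₁/P₁ = 1.90×8.314×597/218 = 43.3 L.
Isobaric: P stays 218 kPa; V/T = const ⇒ T₂ = 1470 K, V₂ = 107 L.

107 L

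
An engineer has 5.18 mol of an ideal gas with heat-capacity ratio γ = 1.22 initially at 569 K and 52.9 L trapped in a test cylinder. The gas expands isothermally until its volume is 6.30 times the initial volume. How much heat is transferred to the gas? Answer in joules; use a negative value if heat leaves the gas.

P₁ = nRT₁/V₁ = 5.18×8.314×569/52.9 = 463 kPa.
Isothermal: T stays 569 K; PV = const ⇒ V₂ = 333 L, P₂ = 73.5 kPa.
ΔU = 0 (ideal gas, T constant).
W = nRT ln(V₂/V₁) = 5.18×8.314×569×ln(6.30) = 45100 J.
Q = ΔU + W = 45100 J.

45100 J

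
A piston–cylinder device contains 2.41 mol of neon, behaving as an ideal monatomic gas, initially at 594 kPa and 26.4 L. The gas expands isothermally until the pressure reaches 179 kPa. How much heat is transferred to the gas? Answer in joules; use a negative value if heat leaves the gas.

T₁ = P₁V₁/(nR) = 594×26.4/(2.41×8.314) = 783 K.
Isothermal: T stays 783 K; PV = const ⇒ V₂ = 87.6 L, P₂ = 179 kPa.
ΔU = 0 (ideal gas, T constant).
W = nRT ln(V₂/V₁) = 2.41×8.314×783×ln(3.32) = 18800 J.
Q = ΔU + W = 18800 J.

18800 J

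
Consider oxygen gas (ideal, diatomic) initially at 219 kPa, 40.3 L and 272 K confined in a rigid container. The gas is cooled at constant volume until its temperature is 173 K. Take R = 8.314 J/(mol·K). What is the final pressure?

Isochoric: V stays 40.3 L; P/T = const ⇒ T₂ = 173 K, P₂ = 139 kPa.

139 kPa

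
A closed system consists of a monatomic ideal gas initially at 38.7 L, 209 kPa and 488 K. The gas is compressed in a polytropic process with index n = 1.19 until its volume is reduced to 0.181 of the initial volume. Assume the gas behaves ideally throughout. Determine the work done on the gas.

n = P₁V₁/(RT₁) = 209×38.7/(8.314×488) = 1.99 mol.
Polytropic n=1.19: T₂ = T₁(V₁/V₂)^(n−1) = 488×(5.52)^0.19 = 675 K; P₂ = P₁(V₁/V₂)^n = 1600 kPa.
W = (P₁V₁−P₂V₂)/(n−1) = (209×38.7−1600×7.00)/0.19 = -16300 J.
Work done on the gas = −W_by = 16300 J.

16300 J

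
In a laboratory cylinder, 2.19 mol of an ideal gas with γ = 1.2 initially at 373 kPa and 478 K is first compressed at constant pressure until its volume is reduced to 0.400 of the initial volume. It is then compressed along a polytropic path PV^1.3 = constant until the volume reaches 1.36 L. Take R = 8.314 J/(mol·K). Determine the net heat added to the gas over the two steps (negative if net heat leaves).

-26800 J

V₁ = nRT₁/P₁ = 2.19×8.314×478/373 = 23.3 L.
Step 1 — Isobaric: P stays 373 kPa; V/T = const ⇒ T₂ = 191 K, V₂ = 9.33 L.
W = PΔV = 373×(9.33−23.3) kPa·L = -5220 J.
ΔU = nCvΔT = 2.19×41.6×(191−478) = -26100 J.
Q = ΔU + W = nCpΔT = -31300 J.
State after step 1: P = 373 kPa, V = 9.33 L, T = 191 K.
Step 2 — Polytropic n=1.3: T₂ = T₁(V₁/V₂)^(n−1) = 191×(6.86)^0.30 = 341 K; P₂ = P₁(V₁/V₂)^n = 4560 kPa.
W = (P₁V₁−P₂V₂)/(n−1) = (373×9.33−4560×1.36)/0.30 = -9080 J.
ΔU = nCvΔT = 2.19×41.6×(341−191) = 13600 J.
Q = ΔU + W = 4540 J.
Net over both steps: W = -14300 J, Q = -26800 J, ΔU = -12500 J.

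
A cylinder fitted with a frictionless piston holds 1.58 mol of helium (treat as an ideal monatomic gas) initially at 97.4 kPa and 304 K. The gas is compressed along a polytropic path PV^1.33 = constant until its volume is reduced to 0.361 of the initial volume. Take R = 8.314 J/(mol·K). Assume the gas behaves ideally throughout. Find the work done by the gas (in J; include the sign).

-4840 J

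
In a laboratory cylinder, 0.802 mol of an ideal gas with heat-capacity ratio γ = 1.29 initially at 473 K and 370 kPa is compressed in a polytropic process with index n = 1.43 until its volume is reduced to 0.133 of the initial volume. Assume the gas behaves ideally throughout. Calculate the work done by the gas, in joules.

V₁ = nRT₁/P₁ = 0.802×8.314×473/370 = 8.52 L.
Polytropic n=1.43: T₂ = T₁(V₁/V₂)^(n−1) = 473×(7.52)^0.43 = 1130 K; P₂ = P₁(V₁/V₂)^n = 6620 kPa.
W = (P₁V₁−P₂V₂)/(n−1) = (370×8.52−6620×1.13)/0.43 = -10100 J.

-10100 J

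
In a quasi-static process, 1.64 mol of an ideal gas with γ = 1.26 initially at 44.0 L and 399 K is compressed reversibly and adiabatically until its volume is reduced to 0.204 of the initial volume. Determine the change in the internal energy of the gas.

P₁ = nRT₁/V₁ = 1.64×8.314×399/44.0 = 124 kPa.
Adiabatic: TV^(γ−1) = const ⇒ T₂ = 399×(4.90)^0.260 = 603 K; PV^γ = const ⇒ P₂ = 916 kPa.
For an ideal gas ΔU = nCvΔT with Cv = R/(γ−1) = 32.0 J/(mol·K).
ΔU = 1.64×32.0×(603−399) = 10700 J.

10700 J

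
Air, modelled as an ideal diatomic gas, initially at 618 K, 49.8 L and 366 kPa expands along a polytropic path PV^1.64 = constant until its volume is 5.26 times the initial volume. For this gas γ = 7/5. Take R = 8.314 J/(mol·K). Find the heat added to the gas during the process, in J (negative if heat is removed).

-11200 J

n = P₁V₁/(RT₁) = 366×49.8/(8.314×618) = 3.55 mol.
Polytropic n=1.64: T₂ = T₁(V₁/V₂)^(n−1) = 618×(0.190)^0.64 = 214 K; P₂ = P₁(V₁/V₂)^n = 24.0 kPa.
W = (P₁V₁−P₂V₂)/(n−1) = (366×49.8−24.0×262)/0.64 = 18600 J.
ΔU = nCvΔT = 3.55×20.8×(214−618) = -29800 J.
Q = ΔU + W = -11200 J.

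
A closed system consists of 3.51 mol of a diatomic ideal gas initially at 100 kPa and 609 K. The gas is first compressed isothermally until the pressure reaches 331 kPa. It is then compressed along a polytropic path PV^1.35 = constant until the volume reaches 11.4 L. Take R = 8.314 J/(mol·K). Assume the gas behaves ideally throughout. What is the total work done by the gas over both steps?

-57800 J

V₁ = nRT₁/P₁ = 3.51×8.314×609/100 = 178 L.
Step 1 — Isothermal: T stays 609 K; PV = const ⇒ V₂ = 53.7 L, P₂ = 331 kPa.
ΔU = 0 (ideal gas, T constant).
W = nRT ln(V₂/V₁) = 3.51×8.314×609×ln(0.302) = -21300 J.
Q = ΔU + W = -21300 J.
State after step 1: P = 331 kPa, V = 53.7 L, T = 609 K.
Step 2 — Polytropic n=1.35: T₂ = T₁(V₁/V₂)^(n−1) = 609×(4.71)^0.35 = 1050 K; P₂ = P₁(V₁/V₂)^n = 2680 kPa.
W = (P₁V₁−P₂V₂)/(n−1) = (331×53.7−2680×11.4)/0.35 = -36600 J.
ΔU = nCvΔT = 3.51×20.8×(1050−609) = 32000 J.
Q = ΔU + W = -4570 J.
Net over both steps: W = -57800 J, Q = -25800 J, ΔU = 32000 J.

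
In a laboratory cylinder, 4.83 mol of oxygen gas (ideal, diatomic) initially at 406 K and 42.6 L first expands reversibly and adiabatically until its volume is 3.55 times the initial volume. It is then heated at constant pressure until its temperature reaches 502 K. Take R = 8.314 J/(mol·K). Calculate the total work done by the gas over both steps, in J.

P₁ = nRT₁/V₁ = 4.83×8.314×406/42.6 = 383 kPa.
Step 1 — Adiabatic: TV^(γ−1) = const ⇒ T₂ = 406×(0.282)^0.400 = 245 K; PV^γ = const ⇒ P₂ = 64.9 kPa.
ΔU = nCvΔT = 4.83×20.8×(245−406) = -16200 J.
Q = 0 for an adiabatic process, so W = −ΔU = 16200 J.
State after step 1: P = 64.9 kPa, V = 151 L, T = 245 K.
Step 2 — Isobaric: P stays 64.9 kPa; V/T = const ⇒ T₂ = 502 K, V₂ = 310 L.
W = PΔV = 64.9×(310−151) kPa·L = 10300 J.
ΔU = nCvΔT = 4.83×20.8×(502−245) = 25800 J.
Q = ΔU + W = nCpΔT = 36200 J.
Net over both steps: W = 26500 J, Q = 36200 J, ΔU = 9640 J.

26500 J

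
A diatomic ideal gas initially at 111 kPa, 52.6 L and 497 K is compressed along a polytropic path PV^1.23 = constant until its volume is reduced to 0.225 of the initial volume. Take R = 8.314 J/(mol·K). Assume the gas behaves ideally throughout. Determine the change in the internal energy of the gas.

5970 J

n = P₁V₁/(RT₁) = 111×52.6/(8.314×497) = 1.41 mol.
Polytropic n=1.23: T₂ = T₁(V₁/V₂)^(n−1) = 497×(4.44)^0.23 = 700 K; P₂ = P₁(V₁/V₂)^n = 695 kPa.
For an ideal gas ΔU = nCvΔT with Cv = (5/2)R = 20.8 J/(mol·K).
ΔU = 1.41×20.8×(700−497) = 5970 J.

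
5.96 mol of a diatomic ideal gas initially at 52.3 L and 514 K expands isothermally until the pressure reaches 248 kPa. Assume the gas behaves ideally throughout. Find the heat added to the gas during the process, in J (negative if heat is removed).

17200 J

P₁ = nRT₁/V₁ = 5.96×8.314×514/52.3 = 487 kPa.
Isothermal: T stays 514 K; PV = const ⇒ V₂ = 103 L, P₂ = 248 kPa.
ΔU = 0 (ideal gas, T constant).
W = nRT ln(V₂/V₁) = 5.96×8.314×514×ln(1.96) = 17200 J.
Q = ΔU + W = 17200 J.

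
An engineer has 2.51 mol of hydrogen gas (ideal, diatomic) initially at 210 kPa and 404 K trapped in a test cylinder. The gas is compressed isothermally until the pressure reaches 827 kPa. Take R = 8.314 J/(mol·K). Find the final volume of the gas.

10.2 L

V₁ = nRT₁/P₁ = 2.51×8.314×404/210 = 40.1 L.
Isothermal: T stays 404 K; PV = const ⇒ V₂ = 10.2 L, P₂ = 827 kPa.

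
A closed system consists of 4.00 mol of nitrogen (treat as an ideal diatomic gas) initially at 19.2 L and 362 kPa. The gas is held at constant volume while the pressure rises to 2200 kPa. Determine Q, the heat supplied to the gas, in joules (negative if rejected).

T₁ = P₁V₁/(nR) = 362×19.2/(4.00×8.314) = 209 K.
Isochoric: V stays 19.2 L; P/T = const ⇒ T₂ = 1270 K, P₂ = 2200 kPa.
W = 0 (no volume change).
ΔU = nCvΔT = 4.00×20.8×(1270−209) = 88200 J.
Q = ΔU = 88200 J.

88200 J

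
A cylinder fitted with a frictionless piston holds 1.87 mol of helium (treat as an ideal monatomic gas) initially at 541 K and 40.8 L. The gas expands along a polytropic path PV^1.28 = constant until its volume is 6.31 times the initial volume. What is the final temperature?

P₁ = nRT₁/V₁ = 1.87×8.314×541/40.8 = 206 kPa.
Polytropic n=1.28: T₂ = T₁(V₁/V₂)^(n−1) = 541×(0.158)^0.28 = 323 K; P₂ = P₁(V₁/V₂)^n = 19.5 kPa.

323 K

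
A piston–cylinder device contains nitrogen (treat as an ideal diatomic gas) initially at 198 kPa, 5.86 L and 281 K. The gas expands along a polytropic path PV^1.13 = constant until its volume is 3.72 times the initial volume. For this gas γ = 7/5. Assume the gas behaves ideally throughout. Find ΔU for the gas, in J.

n = P₁V₁/(RT₁) = 198×5.86/(8.314×281) = 0.497 mol.
Polytropic n=1.13: T₂ = T₁(V₁/V₂)^(n−1) = 281×(0.269)^0.13 = 237 K; P₂ = P₁(V₁/V₂)^n = 44.9 kPa.
For an ideal gas ΔU = nCvΔT with Cv = (5/2)R = 20.8 J/(mol·K).
ΔU = 0.497×20.8×(237−281) = -455 J.

-455 J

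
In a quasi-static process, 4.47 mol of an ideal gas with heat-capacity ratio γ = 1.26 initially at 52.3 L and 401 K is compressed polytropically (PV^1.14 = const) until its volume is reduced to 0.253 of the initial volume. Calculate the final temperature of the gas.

486 K

P₁ = nRT₁/V₁ = 4.47×8.314×401/52.3 = 285 kPa.
Polytropic n=1.14: T₂ = T₁(V₁/V₂)^(n−1) = 401×(3.95)^0.14 = 486 K; P₂ = P₁(V₁/V₂)^n = 1370 kPa.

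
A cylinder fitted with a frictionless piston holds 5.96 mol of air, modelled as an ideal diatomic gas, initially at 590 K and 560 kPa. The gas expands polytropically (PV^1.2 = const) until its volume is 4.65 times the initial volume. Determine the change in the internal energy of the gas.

V₁ = nRT₁/P₁ = 5.96×8.314×590/560 = 52.2 L.
Polytropic n=1.2: T₂ = T₁(V₁/V₂)^(n−1) = 590×(0.215)^0.20 = 434 K; P₂ = P₁(V₁/V₂)^n = 88.6 kPa.
For an ideal gas ΔU = nCvΔT with Cv = (5/2)R = 20.8 J/(mol·K).
ΔU = 5.96×20.8×(434−590) = -19300 J.

-19300 J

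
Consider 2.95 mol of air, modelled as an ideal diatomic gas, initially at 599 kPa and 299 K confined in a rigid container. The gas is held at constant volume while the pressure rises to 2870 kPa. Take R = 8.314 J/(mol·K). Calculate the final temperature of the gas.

V₁ = nRT₁/P₁ = 2.95×8.314×299/599 = 12.2 L.
Isochoric: V stays 12.2 L; P/T = const ⇒ T₂ = 1430 K, P₂ = 2870 kPa.

1430 K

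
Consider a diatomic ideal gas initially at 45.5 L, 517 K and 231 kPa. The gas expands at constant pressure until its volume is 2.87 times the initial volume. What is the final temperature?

Isobaric: P stays 231 kPa; V/T = const ⇒ T₂ = 1480 K, V₂ = 131 L.

1480 K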